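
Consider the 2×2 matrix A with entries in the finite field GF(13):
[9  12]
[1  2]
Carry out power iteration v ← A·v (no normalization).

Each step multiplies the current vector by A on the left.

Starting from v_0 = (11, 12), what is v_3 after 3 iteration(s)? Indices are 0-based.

v_0 = (11, 12).
v_1 = A·v_0 = (9, 9).
v_2 = A·v_1 = (7, 1).
v_3 = A·v_2 = (10, 9).

v_3 = (10, 9)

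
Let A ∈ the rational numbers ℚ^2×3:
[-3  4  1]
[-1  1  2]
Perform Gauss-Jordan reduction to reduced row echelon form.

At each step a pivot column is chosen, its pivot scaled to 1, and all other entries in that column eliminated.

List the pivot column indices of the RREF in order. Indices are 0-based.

step 1: normalize row 0 (÷-3) = (1, -4/3, -1/3)
  row 1: subtract -1×row0 = (0, -1/3, 5/3)
step 2: normalize row 1 (÷-1/3) = (0, 1, -5)
  row 0: subtract -4/3×row1 = (1, 0, -7)

pivot columns: 0, 1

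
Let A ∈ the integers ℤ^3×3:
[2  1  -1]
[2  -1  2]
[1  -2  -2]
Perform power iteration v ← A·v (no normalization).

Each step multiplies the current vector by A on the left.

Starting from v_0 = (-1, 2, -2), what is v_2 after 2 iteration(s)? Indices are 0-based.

v_0 = (-1, 2, -2).
v_1 = A·v_0 = (2, -8, -1).
v_2 = A·v_1 = (-3, 10, 20).

v_2 = (-3, 10, 20)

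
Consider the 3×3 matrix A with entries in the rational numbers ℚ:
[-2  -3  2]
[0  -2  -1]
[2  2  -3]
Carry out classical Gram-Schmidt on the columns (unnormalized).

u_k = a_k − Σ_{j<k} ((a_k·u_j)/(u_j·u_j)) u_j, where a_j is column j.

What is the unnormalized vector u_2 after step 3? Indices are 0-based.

u_2 = (-2/9, 1/9, -2/9)

Step 1: u_0 = a_0 = (-2, 0, 2).
Step 2: u_1 = a_1 − (5/4)·u_0 = (-1/2, -2, -1/2).
Step 3: u_2 = a_2 − (-5/4)·u_0 − (5/9)·u_1 = (-2/9, 1/9, -2/9).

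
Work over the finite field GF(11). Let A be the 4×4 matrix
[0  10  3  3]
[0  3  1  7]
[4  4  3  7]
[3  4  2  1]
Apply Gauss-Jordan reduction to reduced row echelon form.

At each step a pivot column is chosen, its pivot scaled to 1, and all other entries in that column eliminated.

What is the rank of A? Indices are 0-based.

rank = 4

[1] R0 <-> R2
[1] R0 /= 4  ⇒  (1, 1, 9, 10)
     R3 -= 3·R0  ⇒  (0, 1, 8, 4)
[2] R1 /= 3  ⇒  (0, 1, 4, 6)
     R0 -= 1·R1  ⇒  (1, 0, 5, 4)
     R2 -= 10·R1  ⇒  (0, 0, 7, 9)
     R3 -= 1·R1  ⇒  (0, 0, 4, 9)
[3] R2 /= 7  ⇒  (0, 0, 1, 6)
     R0 -= 5·R2  ⇒  (1, 0, 0, 7)
     R1 -= 4·R2  ⇒  (0, 1, 0, 4)
     R3 -= 4·R2  ⇒  (0, 0, 0, 7)
[4] R3 /= 7  ⇒  (0, 0, 0, 1)
     R0 -= 7·R3  ⇒  (1, 0, 0, 0)
     R1 -= 4·R3  ⇒  (0, 1, 0, 0)
     R2 -= 6·R3  ⇒  (0, 0, 1, 0)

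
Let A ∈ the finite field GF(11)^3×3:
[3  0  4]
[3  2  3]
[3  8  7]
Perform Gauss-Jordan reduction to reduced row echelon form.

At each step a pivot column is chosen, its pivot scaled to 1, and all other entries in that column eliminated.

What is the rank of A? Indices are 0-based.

step 1: normalize row 0 (÷3) = (1, 0, 5)
  row 1: subtract 3×row0 = (0, 2, 10)
  row 2: subtract 3×row0 = (0, 8, 3)
step 2: normalize row 1 (÷2) = (0, 1, 5)
  row 2: subtract 8×row1 = (0, 0, 7)
step 3: normalize row 2 (÷7) = (0, 0, 1)
  row 0: subtract 5×row2 = (1, 0, 0)
  row 1: subtract 5×row2 = (0, 1, 0)

rank = 3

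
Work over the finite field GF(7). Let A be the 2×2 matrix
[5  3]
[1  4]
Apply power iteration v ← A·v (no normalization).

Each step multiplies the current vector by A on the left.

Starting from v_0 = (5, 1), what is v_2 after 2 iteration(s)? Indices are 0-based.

v_0 = (5, 1).
v_1 = A·v_0 = (0, 2).
v_2 = A·v_1 = (6, 1).

v_2 = (6, 1)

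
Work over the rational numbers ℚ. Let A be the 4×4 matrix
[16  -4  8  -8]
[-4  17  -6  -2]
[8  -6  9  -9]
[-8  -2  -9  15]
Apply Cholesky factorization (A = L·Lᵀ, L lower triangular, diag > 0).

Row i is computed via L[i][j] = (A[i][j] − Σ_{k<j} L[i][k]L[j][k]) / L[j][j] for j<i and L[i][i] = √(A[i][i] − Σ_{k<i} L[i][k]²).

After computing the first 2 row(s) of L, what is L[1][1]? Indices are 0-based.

Step 1: L[0][0] = √(16) = 4.
  L[1][0] = (-4) / L[0][0] = -1.
Step 2: L[1][1] = √(16) = 4.

L[1][1] = 4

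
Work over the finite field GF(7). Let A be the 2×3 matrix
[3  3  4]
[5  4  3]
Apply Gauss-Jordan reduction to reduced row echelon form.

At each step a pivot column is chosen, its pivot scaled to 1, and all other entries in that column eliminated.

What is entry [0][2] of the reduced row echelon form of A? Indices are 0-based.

M[0][2] = 0

[1] R0 /= 3  ⇒  (1, 1, 6)
     R1 -= 5·R0  ⇒  (0, 6, 1)
[2] R1 /= 6  ⇒  (0, 1, 6)
     R0 -= 1·R1  ⇒  (1, 0, 0)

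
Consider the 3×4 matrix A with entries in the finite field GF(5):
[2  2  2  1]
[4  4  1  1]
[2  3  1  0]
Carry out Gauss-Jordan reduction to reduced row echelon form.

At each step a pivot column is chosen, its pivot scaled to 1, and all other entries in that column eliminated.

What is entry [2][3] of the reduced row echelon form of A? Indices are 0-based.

pivot(0,0)=2: scale R0 → (1, 1, 1, 3)
  clear (1,0): R1 −= (4)R0 → (0, 0, 2, 4)
  clear (2,0): R2 −= (2)R0 → (0, 1, 4, 4)
pivot(1,1): swap R1↔R2
pivot(1,1)=1: scale R1 → (0, 1, 4, 4)
  clear (0,1): R0 −= (1)R1 → (1, 0, 2, 4)
pivot(2,2)=2: scale R2 → (0, 0, 1, 2)
  clear (0,2): R0 −= (2)R2 → (1, 0, 0, 0)
  clear (1,2): R1 −= (4)R2 → (0, 1, 0, 1)

M[2][3] = 2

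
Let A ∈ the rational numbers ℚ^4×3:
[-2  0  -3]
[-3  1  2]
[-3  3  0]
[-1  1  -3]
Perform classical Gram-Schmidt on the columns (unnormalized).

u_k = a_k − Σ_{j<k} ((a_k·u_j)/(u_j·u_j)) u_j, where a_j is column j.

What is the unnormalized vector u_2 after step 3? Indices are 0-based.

Step 1: u_0 = a_0 = (-2, -3, -3, -1).
Step 2: u_1 = a_1 − (-13/23)·u_0 = (-26/23, -16/23, 30/23, 10/23).
Step 3: u_2 = a_2 − (3/23)·u_0 − (4/21)·u_1 = (-53/21, 53/21, 1/7, -62/21).

u_2 = (-53/21, 53/21, 1/7, -62/21)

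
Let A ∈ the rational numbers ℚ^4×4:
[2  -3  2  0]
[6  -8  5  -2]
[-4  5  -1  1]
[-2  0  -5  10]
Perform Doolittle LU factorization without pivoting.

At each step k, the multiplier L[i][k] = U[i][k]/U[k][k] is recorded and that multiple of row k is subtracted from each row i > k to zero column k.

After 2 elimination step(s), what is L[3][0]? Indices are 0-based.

L[3][0] = -1

Step 1: pivot at (0,0) is 2.
  row1 ← row1 − (3)·row0  ⇒  L[1][0]=3, U row1=(0, 1, -1, -2)
  row2 ← row2 − (-2)·row0  ⇒  L[2][0]=-2, U row2=(0, -1, 3, 1)
  row3 ← row3 − (-1)·row0  ⇒  L[3][0]=-1, U row3=(0, -3, -3, 10)
Step 2: pivot at (1,1) is 1.
  row2 ← row2 − (-1)·row1  ⇒  L[2][1]=-1, U row2=(0, 0, 2, -1)
  row3 ← row3 − (-3)·row1  ⇒  L[3][1]=-3, U row3=(0, 0, -6, 4)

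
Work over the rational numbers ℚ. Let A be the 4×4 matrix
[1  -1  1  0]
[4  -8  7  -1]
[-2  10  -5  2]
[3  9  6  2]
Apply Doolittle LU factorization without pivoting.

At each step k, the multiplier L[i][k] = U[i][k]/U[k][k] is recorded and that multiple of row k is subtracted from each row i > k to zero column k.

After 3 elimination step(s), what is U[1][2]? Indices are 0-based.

k=0: U[0][0]=1
  eliminate (1,0): mult=4, new row 1: (0, -4, 3, -1); set L[1][0]=4
  eliminate (2,0): mult=-2, new row 2: (0, 8, -3, 2); set L[2][0]=-2
  eliminate (3,0): mult=3, new row 3: (0, 12, 3, 2); set L[3][0]=3
k=1: U[1][1]=-4
  eliminate (2,1): mult=-2, new row 2: (0, 0, 3, 0); set L[2][1]=-2
  eliminate (3,1): mult=-3, new row 3: (0, 0, 12, -1); set L[3][1]=-3
k=2: U[2][2]=3
  eliminate (3,2): mult=4, new row 3: (0, 0, 0, -1); set L[3][2]=4

U[1][2] = 3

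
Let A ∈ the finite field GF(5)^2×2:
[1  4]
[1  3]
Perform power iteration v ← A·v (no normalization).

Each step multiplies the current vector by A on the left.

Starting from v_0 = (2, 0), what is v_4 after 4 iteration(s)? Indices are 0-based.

v_0 = (2, 0).
v_1 = A·v_0 = (2, 2).
v_2 = A·v_1 = (0, 3).
v_3 = A·v_2 = (2, 4).
v_4 = A·v_3 = (3, 4).

v_4 = (3, 4)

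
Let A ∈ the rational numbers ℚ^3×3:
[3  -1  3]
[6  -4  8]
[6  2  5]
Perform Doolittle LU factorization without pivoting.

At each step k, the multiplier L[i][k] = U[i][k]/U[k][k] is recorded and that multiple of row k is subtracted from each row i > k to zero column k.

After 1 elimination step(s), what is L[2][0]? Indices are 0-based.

L[2][0] = 2

k=0: U[0][0]=3
  eliminate (1,0): mult=2, new row 1: (0, -2, 2); set L[1][0]=2
  eliminate (2,0): mult=2, new row 2: (0, 4, -1); set L[2][0]=2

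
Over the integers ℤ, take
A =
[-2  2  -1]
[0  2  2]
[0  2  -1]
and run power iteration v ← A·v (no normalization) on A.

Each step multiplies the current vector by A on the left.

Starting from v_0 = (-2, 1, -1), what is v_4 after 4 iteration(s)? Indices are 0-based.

v_0 = (-2, 1, -1).
v_1 = A·v_0 = (7, 0, 3).
v_2 = A·v_1 = (-17, 6, -3).
v_3 = A·v_2 = (49, 6, 15).
v_4 = A·v_3 = (-101, 42, -3).

v_4 = (-101, 42, -3)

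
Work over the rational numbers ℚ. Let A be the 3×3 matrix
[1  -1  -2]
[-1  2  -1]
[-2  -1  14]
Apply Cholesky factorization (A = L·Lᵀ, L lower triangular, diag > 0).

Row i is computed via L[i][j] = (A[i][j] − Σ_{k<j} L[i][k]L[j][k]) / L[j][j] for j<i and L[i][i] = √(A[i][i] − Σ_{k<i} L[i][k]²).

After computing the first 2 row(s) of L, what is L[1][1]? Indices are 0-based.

Step 1: L[0][0] = √(1) = 1.
  L[1][0] = (-1) / L[0][0] = -1.
Step 2: L[1][1] = √(1) = 1.

L[1][1] = 1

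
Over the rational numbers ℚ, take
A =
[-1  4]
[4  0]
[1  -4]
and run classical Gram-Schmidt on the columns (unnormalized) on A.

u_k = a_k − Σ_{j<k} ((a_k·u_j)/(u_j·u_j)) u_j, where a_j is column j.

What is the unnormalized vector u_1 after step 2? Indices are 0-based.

u_1 = (32/9, 16/9, -32/9)

Step 1: u_0 = a_0 = (-1, 4, 1).
Step 2: u_1 = a_1 − (-4/9)·u_0 = (32/9, 16/9, -32/9).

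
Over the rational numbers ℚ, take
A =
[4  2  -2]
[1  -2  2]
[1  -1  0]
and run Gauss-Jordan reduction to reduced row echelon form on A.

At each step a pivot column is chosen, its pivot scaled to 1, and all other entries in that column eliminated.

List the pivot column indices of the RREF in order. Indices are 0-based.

step 1: normalize row 0 (÷4) = (1, 1/2, -1/2)
  row 1: subtract 1×row0 = (0, -5/2, 5/2)
  row 2: subtract 1×row0 = (0, -3/2, 1/2)
step 2: normalize row 1 (÷-5/2) = (0, 1, -1)
  row 0: subtract 1/2×row1 = (1, 0, 0)
  row 2: subtract -3/2×row1 = (0, 0, -1)
step 3: normalize row 2 (÷-1) = (0, 0, 1)
  row 1: subtract -1×row2 = (0, 1, 0)

pivot columns: 0, 1, 2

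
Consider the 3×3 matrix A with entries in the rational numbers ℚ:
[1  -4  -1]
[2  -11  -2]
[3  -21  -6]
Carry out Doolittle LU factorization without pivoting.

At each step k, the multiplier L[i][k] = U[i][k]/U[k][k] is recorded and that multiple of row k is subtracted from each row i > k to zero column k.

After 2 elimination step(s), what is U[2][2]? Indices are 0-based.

U[2][2] = -3

[col 0] pivot 1
  R1 -= 2*R0 → (0, -3, 0)  (L[1][0] := 2)
  R2 -= 3*R0 → (0, -9, -3)  (L[2][0] := 3)
[col 1] pivot -3
  R2 -= 3*R1 → (0, 0, -3)  (L[2][1] := 3)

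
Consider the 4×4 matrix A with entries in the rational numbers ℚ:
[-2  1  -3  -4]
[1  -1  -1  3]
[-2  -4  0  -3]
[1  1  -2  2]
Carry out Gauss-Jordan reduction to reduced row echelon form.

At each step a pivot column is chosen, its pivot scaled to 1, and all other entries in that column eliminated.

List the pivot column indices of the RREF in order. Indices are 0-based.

pivot(0,0)=-2: scale R0 → (1, -1/2, 3/2, 2)
  clear (1,0): R1 −= (1)R0 → (0, -1/2, -5/2, 1)
  clear (2,0): R2 −= (-2)R0 → (0, -5, 3, 1)
  clear (3,0): R3 −= (1)R0 → (0, 3/2, -7/2, 0)
pivot(1,1)=-1/2: scale R1 → (0, 1, 5, -2)
  clear (0,1): R0 −= (-1/2)R1 → (1, 0, 4, 1)
  clear (2,1): R2 −= (-5)R1 → (0, 0, 28, -9)
  clear (3,1): R3 −= (3/2)R1 → (0, 0, -11, 3)
pivot(2,2)=28: scale R2 → (0, 0, 1, -9/28)
  clear (0,2): R0 −= (4)R2 → (1, 0, 0, 16/7)
  clear (1,2): R1 −= (5)R2 → (0, 1, 0, -11/28)
  clear (3,2): R3 −= (-11)R2 → (0, 0, 0, -15/28)
pivot(3,3)=-15/28: scale R3 → (0, 0, 0, 1)
  clear (0,3): R0 −= (16/7)R3 → (1, 0, 0, 0)
  clear (1,3): R1 −= (-11/28)R3 → (0, 1, 0, 0)
  clear (2,3): R2 −= (-9/28)R3 → (0, 0, 1, 0)

pivot columns: 0, 1, 2, 3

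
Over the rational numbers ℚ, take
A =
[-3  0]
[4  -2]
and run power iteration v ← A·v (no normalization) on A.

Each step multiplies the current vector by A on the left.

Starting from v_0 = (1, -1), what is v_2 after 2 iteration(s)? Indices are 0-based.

v_2 = (9, -24)

v_0 = (1, -1).
v_1 = A·v_0 = (-3, 6).
v_2 = A·v_1 = (9, -24).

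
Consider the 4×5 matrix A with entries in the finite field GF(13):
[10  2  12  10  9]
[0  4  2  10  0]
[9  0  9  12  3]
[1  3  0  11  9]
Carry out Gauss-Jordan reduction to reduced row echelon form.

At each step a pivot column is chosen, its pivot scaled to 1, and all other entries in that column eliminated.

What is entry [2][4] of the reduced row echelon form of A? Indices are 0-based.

step 1: normalize row 0 (÷10) = (1, 8, 9, 1, 10)
  row 2: subtract 9×row0 = (0, 6, 6, 3, 4)
  row 3: subtract 1×row0 = (0, 8, 4, 10, 12)
step 2: normalize row 1 (÷4) = (0, 1, 7, 9, 0)
  row 0: subtract 8×row1 = (1, 0, 5, 7, 10)
  row 2: subtract 6×row1 = (0, 0, 3, 1, 4)
  row 3: subtract 8×row1 = (0, 0, 0, 3, 12)
step 3: normalize row 2 (÷3) = (0, 0, 1, 9, 10)
  row 0: subtract 5×row2 = (1, 0, 0, 1, 12)
  row 1: subtract 7×row2 = (0, 1, 0, 11, 8)
step 4: normalize row 3 (÷3) = (0, 0, 0, 1, 4)
  row 0: subtract 1×row3 = (1, 0, 0, 0, 8)
  row 1: subtract 11×row3 = (0, 1, 0, 0, 3)
  row 2: subtract 9×row3 = (0, 0, 1, 0, 0)

M[2][4] = 0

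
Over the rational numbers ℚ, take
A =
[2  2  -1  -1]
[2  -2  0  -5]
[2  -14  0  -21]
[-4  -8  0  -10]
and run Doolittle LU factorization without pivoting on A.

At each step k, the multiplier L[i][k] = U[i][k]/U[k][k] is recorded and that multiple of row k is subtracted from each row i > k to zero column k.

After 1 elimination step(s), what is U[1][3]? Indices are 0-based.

k=0: U[0][0]=2
  eliminate (1,0): mult=1, new row 1: (0, -4, 1, -4); set L[1][0]=1
  eliminate (2,0): mult=1, new row 2: (0, -16, 1, -20); set L[2][0]=1
  eliminate (3,0): mult=-2, new row 3: (0, -4, -2, -12); set L[3][0]=-2

U[1][3] = -4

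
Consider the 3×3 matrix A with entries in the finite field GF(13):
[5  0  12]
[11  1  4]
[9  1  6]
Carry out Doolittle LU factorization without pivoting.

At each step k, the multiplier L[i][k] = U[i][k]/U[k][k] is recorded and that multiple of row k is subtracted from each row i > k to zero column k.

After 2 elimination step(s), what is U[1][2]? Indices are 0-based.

U[1][2] = 1

Step 1: pivot at (0,0) is 5.
  row1 ← row1 − (10)·row0  ⇒  L[1][0]=10, U row1=(0, 1, 1)
  row2 ← row2 − (7)·row0  ⇒  L[2][0]=7, U row2=(0, 1, 0)
Step 2: pivot at (1,1) is 1.
  row2 ← row2 − (1)·row1  ⇒  L[2][1]=1, U row2=(0, 0, 12)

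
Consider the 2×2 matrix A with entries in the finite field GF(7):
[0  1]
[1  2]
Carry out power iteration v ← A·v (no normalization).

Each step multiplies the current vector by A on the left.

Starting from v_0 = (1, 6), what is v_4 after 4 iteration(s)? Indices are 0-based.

v_4 = (0, 4)

v_0 = (1, 6).
v_1 = A·v_0 = (6, 6).
v_2 = A·v_1 = (6, 4).
v_3 = A·v_2 = (4, 0).
v_4 = A·v_3 = (0, 4).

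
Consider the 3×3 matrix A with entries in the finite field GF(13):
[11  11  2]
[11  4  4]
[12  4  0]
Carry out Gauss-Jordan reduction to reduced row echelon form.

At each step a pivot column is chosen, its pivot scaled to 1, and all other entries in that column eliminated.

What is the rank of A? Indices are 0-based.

rank = 3

[1] R0 /= 11  ⇒  (1, 1, 12)
     R1 -= 11·R0  ⇒  (0, 6, 2)
     R2 -= 12·R0  ⇒  (0, 5, 12)
[2] R1 /= 6  ⇒  (0, 1, 9)
     R0 -= 1·R1  ⇒  (1, 0, 3)
     R2 -= 5·R1  ⇒  (0, 0, 6)
[3] R2 /= 6  ⇒  (0, 0, 1)
     R0 -= 3·R2  ⇒  (1, 0, 0)
     R1 -= 9·R2  ⇒  (0, 1, 0)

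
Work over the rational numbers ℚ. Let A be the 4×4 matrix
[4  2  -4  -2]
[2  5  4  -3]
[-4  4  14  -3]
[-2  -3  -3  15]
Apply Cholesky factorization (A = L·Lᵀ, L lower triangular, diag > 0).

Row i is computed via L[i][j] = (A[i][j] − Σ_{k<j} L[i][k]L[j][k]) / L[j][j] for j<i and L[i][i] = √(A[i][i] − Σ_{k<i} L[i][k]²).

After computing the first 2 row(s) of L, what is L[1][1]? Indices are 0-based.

Step 1: L[0][0] = √(4) = 2.
  L[1][0] = (2) / L[0][0] = 1.
Step 2: L[1][1] = √(4) = 2.

L[1][1] = 2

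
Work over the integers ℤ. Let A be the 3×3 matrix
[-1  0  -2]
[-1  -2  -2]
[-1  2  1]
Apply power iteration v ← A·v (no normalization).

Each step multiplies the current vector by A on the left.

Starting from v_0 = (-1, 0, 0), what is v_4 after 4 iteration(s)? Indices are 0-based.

v_4 = (11, -7, 14)

v_0 = (-1, 0, 0).
v_1 = A·v_0 = (1, 1, 1).
v_2 = A·v_1 = (-3, -5, 2).
v_3 = A·v_2 = (-1, 9, -5).
v_4 = A·v_3 = (11, -7, 14).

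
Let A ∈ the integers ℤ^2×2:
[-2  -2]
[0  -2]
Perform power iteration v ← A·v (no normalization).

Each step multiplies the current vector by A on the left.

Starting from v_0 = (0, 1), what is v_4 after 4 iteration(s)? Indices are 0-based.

v_4 = (64, 16)

v_0 = (0, 1).
v_1 = A·v_0 = (-2, -2).
v_2 = A·v_1 = (8, 4).
v_3 = A·v_2 = (-24, -8).
v_4 = A·v_3 = (64, 16).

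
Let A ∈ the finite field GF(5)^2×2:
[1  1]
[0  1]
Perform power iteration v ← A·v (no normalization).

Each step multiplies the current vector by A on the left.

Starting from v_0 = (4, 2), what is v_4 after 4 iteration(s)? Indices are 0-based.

v_4 = (2, 2)

v_0 = (4, 2).
v_1 = A·v_0 = (1, 2).
v_2 = A·v_1 = (3, 2).
v_3 = A·v_2 = (0, 2).
v_4 = A·v_3 = (2, 2).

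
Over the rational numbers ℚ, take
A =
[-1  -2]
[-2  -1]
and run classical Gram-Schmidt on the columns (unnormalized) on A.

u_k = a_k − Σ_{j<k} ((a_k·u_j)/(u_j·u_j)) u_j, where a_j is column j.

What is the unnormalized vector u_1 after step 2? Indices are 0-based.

Step 1: u_0 = a_0 = (-1, -2).
Step 2: u_1 = a_1 − (4/5)·u_0 = (-6/5, 3/5).

u_1 = (-6/5, 3/5)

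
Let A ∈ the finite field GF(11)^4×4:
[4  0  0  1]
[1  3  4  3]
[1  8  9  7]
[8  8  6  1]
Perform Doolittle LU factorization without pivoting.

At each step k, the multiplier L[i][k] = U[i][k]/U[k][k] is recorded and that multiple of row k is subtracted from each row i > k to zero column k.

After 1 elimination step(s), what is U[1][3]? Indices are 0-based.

U[1][3] = 0

[col 0] pivot 4
  R1 -= 3*R0 → (0, 3, 4, 0)  (L[1][0] := 3)
  R2 -= 3*R0 → (0, 8, 9, 4)  (L[2][0] := 3)
  R3 -= 2*R0 → (0, 8, 6, 10)  (L[3][0] := 2)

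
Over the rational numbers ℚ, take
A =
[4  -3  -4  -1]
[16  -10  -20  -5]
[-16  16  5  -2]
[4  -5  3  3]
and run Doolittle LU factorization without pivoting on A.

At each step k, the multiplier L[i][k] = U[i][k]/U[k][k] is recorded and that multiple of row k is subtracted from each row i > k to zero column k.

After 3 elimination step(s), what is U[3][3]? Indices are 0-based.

Step 1: pivot at (0,0) is 4.
  row1 ← row1 − (4)·row0  ⇒  L[1][0]=4, U row1=(0, 2, -4, -1)
  row2 ← row2 − (-4)·row0  ⇒  L[2][0]=-4, U row2=(0, 4, -11, -6)
  row3 ← row3 − (1)·row0  ⇒  L[3][0]=1, U row3=(0, -2, 7, 4)
Step 2: pivot at (1,1) is 2.
  row2 ← row2 − (2)·row1  ⇒  L[2][1]=2, U row2=(0, 0, -3, -4)
  row3 ← row3 − (-1)·row1  ⇒  L[3][1]=-1, U row3=(0, 0, 3, 3)
Step 3: pivot at (2,2) is -3.
  row3 ← row3 − (-1)·row2  ⇒  L[3][2]=-1, U row3=(0, 0, 0, -1)

U[3][3] = -1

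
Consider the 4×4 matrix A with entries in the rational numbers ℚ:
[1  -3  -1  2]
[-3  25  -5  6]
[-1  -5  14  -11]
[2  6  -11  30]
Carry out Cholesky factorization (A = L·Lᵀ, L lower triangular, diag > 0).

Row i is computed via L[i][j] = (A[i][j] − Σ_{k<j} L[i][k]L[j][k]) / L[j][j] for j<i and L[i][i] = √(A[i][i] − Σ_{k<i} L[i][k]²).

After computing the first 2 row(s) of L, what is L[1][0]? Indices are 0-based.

Step 1: L[0][0] = √(1) = 1.
  L[1][0] = (-3) / L[0][0] = -3.
Step 2: L[1][1] = √(16) = 4.

L[1][0] = -3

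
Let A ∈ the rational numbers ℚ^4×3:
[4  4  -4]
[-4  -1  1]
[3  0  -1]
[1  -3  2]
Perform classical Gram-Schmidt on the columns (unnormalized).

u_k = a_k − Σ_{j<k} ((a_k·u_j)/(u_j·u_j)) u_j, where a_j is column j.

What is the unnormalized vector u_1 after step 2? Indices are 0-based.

Step 1: u_0 = a_0 = (4, -4, 3, 1).
Step 2: u_1 = a_1 − (17/42)·u_0 = (50/21, 13/21, -17/14, -143/42).

u_1 = (50/21, 13/21, -17/14, -143/42)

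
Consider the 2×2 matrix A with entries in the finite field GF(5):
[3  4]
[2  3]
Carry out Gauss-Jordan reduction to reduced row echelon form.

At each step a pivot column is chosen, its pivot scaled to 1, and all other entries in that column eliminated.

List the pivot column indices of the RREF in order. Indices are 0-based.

pivot columns: 0, 1

step 1: normalize row 0 (÷3) = (1, 3)
  row 1: subtract 2×row0 = (0, 2)
step 2: normalize row 1 (÷2) = (0, 1)
  row 0: subtract 3×row1 = (1, 0)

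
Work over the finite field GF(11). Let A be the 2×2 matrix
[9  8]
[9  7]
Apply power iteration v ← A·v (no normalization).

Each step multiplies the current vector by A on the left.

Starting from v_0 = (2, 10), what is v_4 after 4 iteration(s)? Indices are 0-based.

v_4 = (1, 2)

v_0 = (2, 10).
v_1 = A·v_0 = (10, 0).
v_2 = A·v_1 = (2, 2).
v_3 = A·v_2 = (1, 10).
v_4 = A·v_3 = (1, 2).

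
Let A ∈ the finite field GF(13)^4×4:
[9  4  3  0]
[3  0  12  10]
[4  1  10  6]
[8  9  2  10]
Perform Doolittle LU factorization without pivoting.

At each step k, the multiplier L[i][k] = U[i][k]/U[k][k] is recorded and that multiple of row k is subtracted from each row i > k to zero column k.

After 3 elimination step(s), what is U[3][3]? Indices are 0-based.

[col 0] pivot 9
  R1 -= 9*R0 → (0, 3, 11, 10)  (L[1][0] := 9)
  R2 -= 12*R0 → (0, 5, 0, 6)  (L[2][0] := 12)
  R3 -= 11*R0 → (0, 4, 8, 10)  (L[3][0] := 11)
[col 1] pivot 3
  R2 -= 6*R1 → (0, 0, 12, 11)  (L[2][1] := 6)
  R3 -= 10*R1 → (0, 0, 2, 1)  (L[3][1] := 10)
[col 2] pivot 12
  R3 -= 11*R2 → (0, 0, 0, 10)  (L[3][2] := 11)

U[3][3] = 10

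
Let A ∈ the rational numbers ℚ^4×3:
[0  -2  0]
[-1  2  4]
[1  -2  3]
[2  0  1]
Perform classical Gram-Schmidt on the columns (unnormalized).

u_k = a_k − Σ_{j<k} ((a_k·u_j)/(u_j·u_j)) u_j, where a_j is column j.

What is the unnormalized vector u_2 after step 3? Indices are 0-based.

u_2 = (4/7, 53/14, 45/14, 2/7)

Step 1: u_0 = a_0 = (0, -1, 1, 2).
Step 2: u_1 = a_1 − (-2/3)·u_0 = (-2, 4/3, -4/3, 4/3).
Step 3: u_2 = a_2 − (1/6)·u_0 − (2/7)·u_1 = (4/7, 53/14, 45/14, 2/7).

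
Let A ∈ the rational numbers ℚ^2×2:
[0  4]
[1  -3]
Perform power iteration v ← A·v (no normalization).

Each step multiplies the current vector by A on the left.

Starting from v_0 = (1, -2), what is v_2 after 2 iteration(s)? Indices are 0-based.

v_0 = (1, -2).
v_1 = A·v_0 = (-8, 7).
v_2 = A·v_1 = (28, -29).

v_2 = (28, -29)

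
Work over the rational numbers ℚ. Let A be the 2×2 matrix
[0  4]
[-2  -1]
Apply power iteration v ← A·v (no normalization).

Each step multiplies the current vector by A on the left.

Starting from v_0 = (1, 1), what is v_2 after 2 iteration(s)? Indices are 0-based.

v_0 = (1, 1).
v_1 = A·v_0 = (4, -3).
v_2 = A·v_1 = (-12, -5).

v_2 = (-12, -5)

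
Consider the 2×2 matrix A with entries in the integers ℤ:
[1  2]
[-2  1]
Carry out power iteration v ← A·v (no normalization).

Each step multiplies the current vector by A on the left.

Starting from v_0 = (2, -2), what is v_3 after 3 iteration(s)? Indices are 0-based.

v_3 = (-18, 26)

v_0 = (2, -2).
v_1 = A·v_0 = (-2, -6).
v_2 = A·v_1 = (-14, -2).
v_3 = A·v_2 = (-18, 26).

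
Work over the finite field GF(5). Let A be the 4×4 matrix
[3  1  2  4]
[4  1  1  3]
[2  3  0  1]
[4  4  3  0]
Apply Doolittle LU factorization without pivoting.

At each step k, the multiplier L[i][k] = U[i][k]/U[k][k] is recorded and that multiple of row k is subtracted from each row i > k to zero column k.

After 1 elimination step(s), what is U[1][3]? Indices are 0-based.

Step 1: pivot at (0,0) is 3.
  row1 ← row1 − (3)·row0  ⇒  L[1][0]=3, U row1=(0, 3, 0, 1)
  row2 ← row2 − (4)·row0  ⇒  L[2][0]=4, U row2=(0, 4, 2, 0)
  row3 ← row3 − (3)·row0  ⇒  L[3][0]=3, U row3=(0, 1, 2, 3)

U[1][3] = 1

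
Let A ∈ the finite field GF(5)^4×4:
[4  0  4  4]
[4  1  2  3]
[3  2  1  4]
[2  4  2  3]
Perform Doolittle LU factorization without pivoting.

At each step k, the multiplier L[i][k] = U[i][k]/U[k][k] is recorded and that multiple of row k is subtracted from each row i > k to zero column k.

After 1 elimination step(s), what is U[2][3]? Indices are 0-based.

U[2][3] = 1

[col 0] pivot 4
  R1 -= 1*R0 → (0, 1, 3, 4)  (L[1][0] := 1)
  R2 -= 2*R0 → (0, 2, 3, 1)  (L[2][0] := 2)
  R3 -= 3*R0 → (0, 4, 0, 1)  (L[3][0] := 3)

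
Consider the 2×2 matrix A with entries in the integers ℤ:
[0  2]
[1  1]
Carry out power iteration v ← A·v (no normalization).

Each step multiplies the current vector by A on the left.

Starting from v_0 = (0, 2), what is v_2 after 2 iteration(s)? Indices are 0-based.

v_2 = (4, 6)

v_0 = (0, 2).
v_1 = A·v_0 = (4, 2).
v_2 = A·v_1 = (4, 6).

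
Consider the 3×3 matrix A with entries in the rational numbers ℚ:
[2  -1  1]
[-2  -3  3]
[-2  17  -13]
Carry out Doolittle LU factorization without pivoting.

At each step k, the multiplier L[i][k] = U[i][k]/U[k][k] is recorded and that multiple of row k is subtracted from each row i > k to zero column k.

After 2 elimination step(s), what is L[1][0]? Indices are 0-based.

k=0: U[0][0]=2
  eliminate (1,0): mult=-1, new row 1: (0, -4, 4); set L[1][0]=-1
  eliminate (2,0): mult=-1, new row 2: (0, 16, -12); set L[2][0]=-1
k=1: U[1][1]=-4
  eliminate (2,1): mult=-4, new row 2: (0, 0, 4); set L[2][1]=-4

L[1][0] = -1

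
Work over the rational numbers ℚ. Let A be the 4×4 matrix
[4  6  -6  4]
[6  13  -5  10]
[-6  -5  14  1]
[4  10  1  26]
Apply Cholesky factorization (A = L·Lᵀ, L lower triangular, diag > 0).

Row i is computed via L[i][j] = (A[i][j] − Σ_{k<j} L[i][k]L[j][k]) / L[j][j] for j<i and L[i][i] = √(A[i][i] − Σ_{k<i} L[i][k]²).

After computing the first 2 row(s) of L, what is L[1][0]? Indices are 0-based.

Step 1: L[0][0] = √(4) = 2.
  L[1][0] = (6) / L[0][0] = 3.
Step 2: L[1][1] = √(4) = 2.

L[1][0] = 3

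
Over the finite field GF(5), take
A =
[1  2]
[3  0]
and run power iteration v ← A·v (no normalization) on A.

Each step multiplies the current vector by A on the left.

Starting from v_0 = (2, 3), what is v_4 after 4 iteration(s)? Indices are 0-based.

v_4 = (3, 4)

v_0 = (2, 3).
v_1 = A·v_0 = (3, 1).
v_2 = A·v_1 = (0, 4).
v_3 = A·v_2 = (3, 0).
v_4 = A·v_3 = (3, 4).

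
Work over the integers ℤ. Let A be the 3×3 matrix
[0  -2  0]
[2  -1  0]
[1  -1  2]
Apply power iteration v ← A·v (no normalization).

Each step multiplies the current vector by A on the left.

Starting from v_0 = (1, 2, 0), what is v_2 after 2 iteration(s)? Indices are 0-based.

v_2 = (0, -8, -6)

v_0 = (1, 2, 0).
v_1 = A·v_0 = (-4, 0, -1).
v_2 = A·v_1 = (0, -8, -6).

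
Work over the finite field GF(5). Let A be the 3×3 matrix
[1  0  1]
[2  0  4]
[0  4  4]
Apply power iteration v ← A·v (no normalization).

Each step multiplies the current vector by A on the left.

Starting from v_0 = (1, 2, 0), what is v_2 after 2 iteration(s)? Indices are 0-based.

v_0 = (1, 2, 0).
v_1 = A·v_0 = (1, 2, 3).
v_2 = A·v_1 = (4, 4, 0).

v_2 = (4, 4, 0)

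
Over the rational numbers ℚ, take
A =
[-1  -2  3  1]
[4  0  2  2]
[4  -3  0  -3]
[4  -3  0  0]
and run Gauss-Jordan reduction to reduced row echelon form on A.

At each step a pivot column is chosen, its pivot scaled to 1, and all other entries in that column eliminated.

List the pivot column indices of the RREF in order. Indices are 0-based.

[1] R0 /= -1  ⇒  (1, 2, -3, -1)
     R1 -= 4·R0  ⇒  (0, -8, 14, 6)
     R2 -= 4·R0  ⇒  (0, -11, 12, 1)
     R3 -= 4·R0  ⇒  (0, -11, 12, 4)
[2] R1 /= -8  ⇒  (0, 1, -7/4, -3/4)
     R0 -= 2·R1  ⇒  (1, 0, 1/2, 1/2)
     R2 -= -11·R1  ⇒  (0, 0, -29/4, -29/4)
     R3 -= -11·R1  ⇒  (0, 0, -29/4, -17/4)
[3] R2 /= -29/4  ⇒  (0, 0, 1, 1)
     R0 -= 1/2·R2  ⇒  (1, 0, 0, 0)
     R1 -= -7/4·R2  ⇒  (0, 1, 0, 1)
     R3 -= -29/4·R2  ⇒  (0, 0, 0, 3)
[4] R3 /= 3  ⇒  (0, 0, 0, 1)
     R1 -= 1·R3  ⇒  (0, 1, 0, 0)
     R2 -= 1·R3  ⇒  (0, 0, 1, 0)

pivot columns: 0, 1, 2, 3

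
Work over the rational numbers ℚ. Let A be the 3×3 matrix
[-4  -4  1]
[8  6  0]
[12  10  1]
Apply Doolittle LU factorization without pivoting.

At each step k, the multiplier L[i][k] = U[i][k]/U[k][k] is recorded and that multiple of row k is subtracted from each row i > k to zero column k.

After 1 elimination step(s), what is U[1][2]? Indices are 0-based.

Step 1: pivot at (0,0) is -4.
  row1 ← row1 − (-2)·row0  ⇒  L[1][0]=-2, U row1=(0, -2, 2)
  row2 ← row2 − (-3)·row0  ⇒  L[2][0]=-3, U row2=(0, -2, 4)

U[1][2] = 2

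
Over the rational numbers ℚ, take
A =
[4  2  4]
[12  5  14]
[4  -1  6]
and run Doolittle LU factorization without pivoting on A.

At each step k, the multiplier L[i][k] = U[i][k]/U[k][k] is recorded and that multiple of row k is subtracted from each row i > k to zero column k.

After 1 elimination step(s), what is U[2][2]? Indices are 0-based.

Step 1: pivot at (0,0) is 4.
  row1 ← row1 − (3)·row0  ⇒  L[1][0]=3, U row1=(0, -1, 2)
  row2 ← row2 − (1)·row0  ⇒  L[2][0]=1, U row2=(0, -3, 2)

U[2][2] = 2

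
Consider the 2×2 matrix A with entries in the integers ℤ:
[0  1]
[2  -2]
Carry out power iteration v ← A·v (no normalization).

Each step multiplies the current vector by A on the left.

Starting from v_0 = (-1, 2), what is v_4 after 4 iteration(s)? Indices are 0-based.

v_0 = (-1, 2).
v_1 = A·v_0 = (2, -6).
v_2 = A·v_1 = (-6, 16).
v_3 = A·v_2 = (16, -44).
v_4 = A·v_3 = (-44, 120).

v_4 = (-44, 120)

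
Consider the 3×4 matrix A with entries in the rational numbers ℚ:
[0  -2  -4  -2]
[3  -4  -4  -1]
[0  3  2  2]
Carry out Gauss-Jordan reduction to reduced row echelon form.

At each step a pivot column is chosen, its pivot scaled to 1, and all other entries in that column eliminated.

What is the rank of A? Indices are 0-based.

step 1: exchange rows 0,1
step 1: normalize row 0 (÷3) = (1, -4/3, -4/3, -1/3)
step 2: normalize row 1 (÷-2) = (0, 1, 2, 1)
  row 0: subtract -4/3×row1 = (1, 0, 4/3, 1)
  row 2: subtract 3×row1 = (0, 0, -4, -1)
step 3: normalize row 2 (÷-4) = (0, 0, 1, 1/4)
  row 0: subtract 4/3×row2 = (1, 0, 0, 2/3)
  row 1: subtract 2×row2 = (0, 1, 0, 1/2)

rank = 3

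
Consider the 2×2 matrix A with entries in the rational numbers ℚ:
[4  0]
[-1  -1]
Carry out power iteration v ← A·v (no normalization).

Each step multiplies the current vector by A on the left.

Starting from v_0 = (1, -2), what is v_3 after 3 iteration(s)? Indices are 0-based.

v_0 = (1, -2).
v_1 = A·v_0 = (4, 1).
v_2 = A·v_1 = (16, -5).
v_3 = A·v_2 = (64, -11).

v_3 = (64, -11)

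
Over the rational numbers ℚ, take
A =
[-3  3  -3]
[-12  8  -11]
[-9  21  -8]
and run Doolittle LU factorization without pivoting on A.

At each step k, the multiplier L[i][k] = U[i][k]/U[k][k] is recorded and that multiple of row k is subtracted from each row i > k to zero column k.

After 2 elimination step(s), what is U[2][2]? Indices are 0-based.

U[2][2] = 4

[col 0] pivot -3
  R1 -= 4*R0 → (0, -4, 1)  (L[1][0] := 4)
  R2 -= 3*R0 → (0, 12, 1)  (L[2][0] := 3)
[col 1] pivot -4
  R2 -= -3*R1 → (0, 0, 4)  (L[2][1] := -3)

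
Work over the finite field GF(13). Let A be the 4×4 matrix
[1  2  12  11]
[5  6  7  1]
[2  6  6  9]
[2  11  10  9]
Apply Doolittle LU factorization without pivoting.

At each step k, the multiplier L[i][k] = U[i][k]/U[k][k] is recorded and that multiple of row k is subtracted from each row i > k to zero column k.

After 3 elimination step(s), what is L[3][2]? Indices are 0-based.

L[3][2] = 7

Step 1: pivot at (0,0) is 1.
  row1 ← row1 − (5)·row0  ⇒  L[1][0]=5, U row1=(0, 9, 12, 11)
  row2 ← row2 − (2)·row0  ⇒  L[2][0]=2, U row2=(0, 2, 8, 0)
  row3 ← row3 − (2)·row0  ⇒  L[3][0]=2, U row3=(0, 7, 12, 0)
Step 2: pivot at (1,1) is 9.
  row2 ← row2 − (6)·row1  ⇒  L[2][1]=6, U row2=(0, 0, 1, 12)
  row3 ← row3 − (8)·row1  ⇒  L[3][1]=8, U row3=(0, 0, 7, 3)
Step 3: pivot at (2,2) is 1.
  row3 ← row3 − (7)·row2  ⇒  L[3][2]=7, U row3=(0, 0, 0, 10)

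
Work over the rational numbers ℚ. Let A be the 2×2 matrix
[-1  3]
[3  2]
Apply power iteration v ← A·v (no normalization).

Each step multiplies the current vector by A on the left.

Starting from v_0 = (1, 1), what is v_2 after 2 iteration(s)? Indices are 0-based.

v_2 = (13, 16)

v_0 = (1, 1).
v_1 = A·v_0 = (2, 5).
v_2 = A·v_1 = (13, 16).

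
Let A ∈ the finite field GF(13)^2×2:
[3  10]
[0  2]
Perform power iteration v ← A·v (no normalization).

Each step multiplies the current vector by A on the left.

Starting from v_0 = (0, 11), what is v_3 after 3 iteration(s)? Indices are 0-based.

v_0 = (0, 11).
v_1 = A·v_0 = (6, 9).
v_2 = A·v_1 = (4, 5).
v_3 = A·v_2 = (10, 10).

v_3 = (10, 10)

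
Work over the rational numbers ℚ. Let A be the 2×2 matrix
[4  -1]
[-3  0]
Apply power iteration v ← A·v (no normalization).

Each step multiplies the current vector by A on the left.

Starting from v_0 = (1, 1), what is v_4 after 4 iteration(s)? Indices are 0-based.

v_4 = (321, -207)

v_0 = (1, 1).
v_1 = A·v_0 = (3, -3).
v_2 = A·v_1 = (15, -9).
v_3 = A·v_2 = (69, -45).
v_4 = A·v_3 = (321, -207).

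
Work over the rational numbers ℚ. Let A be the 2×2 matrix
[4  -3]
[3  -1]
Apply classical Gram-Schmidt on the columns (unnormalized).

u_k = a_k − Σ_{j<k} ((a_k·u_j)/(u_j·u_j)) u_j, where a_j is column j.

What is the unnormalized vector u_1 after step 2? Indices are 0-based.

Step 1: u_0 = a_0 = (4, 3).
Step 2: u_1 = a_1 − (-3/5)·u_0 = (-3/5, 4/5).

u_1 = (-3/5, 4/5)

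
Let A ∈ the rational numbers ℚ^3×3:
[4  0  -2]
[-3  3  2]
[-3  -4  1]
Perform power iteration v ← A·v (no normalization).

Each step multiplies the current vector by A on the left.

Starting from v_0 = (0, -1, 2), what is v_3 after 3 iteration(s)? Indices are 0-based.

v_0 = (0, -1, 2).
v_1 = A·v_0 = (-4, 1, 6).
v_2 = A·v_1 = (-28, 27, 14).
v_3 = A·v_2 = (-140, 193, -10).

v_3 = (-140, 193, -10)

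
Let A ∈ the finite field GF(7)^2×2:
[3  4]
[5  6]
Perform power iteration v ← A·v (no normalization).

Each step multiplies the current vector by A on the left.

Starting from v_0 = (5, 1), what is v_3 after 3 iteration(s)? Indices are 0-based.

v_0 = (5, 1).
v_1 = A·v_0 = (5, 3).
v_2 = A·v_1 = (6, 1).
v_3 = A·v_2 = (1, 1).

v_3 = (1, 1)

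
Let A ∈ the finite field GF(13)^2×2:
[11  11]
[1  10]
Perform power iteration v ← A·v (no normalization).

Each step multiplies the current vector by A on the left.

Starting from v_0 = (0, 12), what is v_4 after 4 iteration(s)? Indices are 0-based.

v_0 = (0, 12).
v_1 = A·v_0 = (2, 3).
v_2 = A·v_1 = (3, 6).
v_3 = A·v_2 = (8, 11).
v_4 = A·v_3 = (1, 1).

v_4 = (1, 1)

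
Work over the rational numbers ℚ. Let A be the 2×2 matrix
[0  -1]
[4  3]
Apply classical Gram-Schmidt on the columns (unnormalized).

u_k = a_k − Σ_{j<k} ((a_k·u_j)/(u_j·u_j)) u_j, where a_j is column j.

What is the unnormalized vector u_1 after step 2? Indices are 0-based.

Step 1: u_0 = a_0 = (0, 4).
Step 2: u_1 = a_1 − (3/4)·u_0 = (-1, 0).

u_1 = (-1, 0)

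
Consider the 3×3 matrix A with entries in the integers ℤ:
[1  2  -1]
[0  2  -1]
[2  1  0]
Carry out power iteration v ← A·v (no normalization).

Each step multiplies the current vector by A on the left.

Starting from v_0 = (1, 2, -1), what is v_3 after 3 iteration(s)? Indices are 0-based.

v_0 = (1, 2, -1).
v_1 = A·v_0 = (6, 5, 4).
v_2 = A·v_1 = (12, 6, 17).
v_3 = A·v_2 = (7, -5, 30).

v_3 = (7, -5, 30)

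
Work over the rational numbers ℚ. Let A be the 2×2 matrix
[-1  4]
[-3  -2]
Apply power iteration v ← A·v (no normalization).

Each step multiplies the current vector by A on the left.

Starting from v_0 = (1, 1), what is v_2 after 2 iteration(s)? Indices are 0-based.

v_2 = (-23, 1)

v_0 = (1, 1).
v_1 = A·v_0 = (3, -5).
v_2 = A·v_1 = (-23, 1).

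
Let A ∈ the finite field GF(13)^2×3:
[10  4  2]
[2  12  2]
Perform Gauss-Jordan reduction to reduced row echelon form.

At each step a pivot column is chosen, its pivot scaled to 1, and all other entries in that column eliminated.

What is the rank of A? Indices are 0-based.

step 1: normalize row 0 (÷10) = (1, 3, 8)
  row 1: subtract 2×row0 = (0, 6, 12)
step 2: normalize row 1 (÷6) = (0, 1, 2)
  row 0: subtract 3×row1 = (1, 0, 2)

rank = 2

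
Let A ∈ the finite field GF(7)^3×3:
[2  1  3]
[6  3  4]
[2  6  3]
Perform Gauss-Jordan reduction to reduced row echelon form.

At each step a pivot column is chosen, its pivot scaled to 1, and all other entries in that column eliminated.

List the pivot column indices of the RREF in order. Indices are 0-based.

step 1: normalize row 0 (÷2) = (1, 4, 5)
  row 1: subtract 6×row0 = (0, 0, 2)
  row 2: subtract 2×row0 = (0, 5, 0)
step 2: exchange rows 1,2
step 2: normalize row 1 (÷5) = (0, 1, 0)
  row 0: subtract 4×row1 = (1, 0, 5)
step 3: normalize row 2 (÷2) = (0, 0, 1)
  row 0: subtract 5×row2 = (1, 0, 0)

pivot columns: 0, 1, 2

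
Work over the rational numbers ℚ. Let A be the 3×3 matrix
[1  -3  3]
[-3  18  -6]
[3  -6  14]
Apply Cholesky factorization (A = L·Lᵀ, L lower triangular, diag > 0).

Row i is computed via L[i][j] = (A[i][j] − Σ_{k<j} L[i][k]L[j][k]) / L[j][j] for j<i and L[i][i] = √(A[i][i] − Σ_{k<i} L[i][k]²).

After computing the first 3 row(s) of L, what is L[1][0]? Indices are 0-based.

Step 1: L[0][0] = √(1) = 1.
  L[1][0] = (-3) / L[0][0] = -3.
Step 2: L[1][1] = √(9) = 3.
  L[2][0] = (3) / L[0][0] = 3.
  L[2][1] = (3) / L[1][1] = 1.
Step 3: L[2][2] = √(4) = 2.

L[1][0] = -3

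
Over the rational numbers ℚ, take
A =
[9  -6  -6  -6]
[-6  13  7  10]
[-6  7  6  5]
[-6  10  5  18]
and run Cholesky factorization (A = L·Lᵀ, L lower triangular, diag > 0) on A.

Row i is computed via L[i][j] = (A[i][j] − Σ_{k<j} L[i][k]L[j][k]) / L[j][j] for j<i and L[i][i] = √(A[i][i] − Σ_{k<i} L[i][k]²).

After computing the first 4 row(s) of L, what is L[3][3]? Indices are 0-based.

L[3][3] = 3

Step 1: L[0][0] = √(9) = 3.
  L[1][0] = (-6) / L[0][0] = -2.
Step 2: L[1][1] = √(9) = 3.
  L[2][0] = (-6) / L[0][0] = -2.
  L[2][1] = (3) / L[1][1] = 1.
Step 3: L[2][2] = √(1) = 1.
  L[3][0] = (-6) / L[0][0] = -2.
  L[3][1] = (6) / L[1][1] = 2.
  L[3][2] = (-1) / L[2][2] = -1.
Step 4: L[3][3] = √(9) = 3.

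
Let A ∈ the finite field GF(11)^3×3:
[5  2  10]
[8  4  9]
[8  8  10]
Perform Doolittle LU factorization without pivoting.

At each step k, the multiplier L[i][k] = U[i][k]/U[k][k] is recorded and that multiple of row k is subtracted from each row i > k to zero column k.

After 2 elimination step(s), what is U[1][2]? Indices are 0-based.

Step 1: pivot at (0,0) is 5.
  row1 ← row1 − (6)·row0  ⇒  L[1][0]=6, U row1=(0, 3, 4)
  row2 ← row2 − (6)·row0  ⇒  L[2][0]=6, U row2=(0, 7, 5)
Step 2: pivot at (1,1) is 3.
  row2 ← row2 − (6)·row1  ⇒  L[2][1]=6, U row2=(0, 0, 3)

U[1][2] = 4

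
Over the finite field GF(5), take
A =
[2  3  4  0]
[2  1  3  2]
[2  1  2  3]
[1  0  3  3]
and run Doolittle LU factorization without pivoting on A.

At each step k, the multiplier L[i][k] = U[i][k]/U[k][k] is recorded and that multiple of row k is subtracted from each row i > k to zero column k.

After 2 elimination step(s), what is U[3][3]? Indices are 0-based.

U[3][3] = 4

[col 0] pivot 2
  R1 -= 1*R0 → (0, 3, 4, 2)  (L[1][0] := 1)
  R2 -= 1*R0 → (0, 3, 3, 3)  (L[2][0] := 1)
  R3 -= 3*R0 → (0, 1, 1, 3)  (L[3][0] := 3)
[col 1] pivot 3
  R2 -= 1*R1 → (0, 0, 4, 1)  (L[2][1] := 1)
  R3 -= 2*R1 → (0, 0, 3, 4)  (L[3][1] := 2)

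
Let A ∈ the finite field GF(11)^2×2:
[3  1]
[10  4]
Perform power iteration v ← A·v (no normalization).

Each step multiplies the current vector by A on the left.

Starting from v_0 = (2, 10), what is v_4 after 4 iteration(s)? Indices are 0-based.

v_0 = (2, 10).
v_1 = A·v_0 = (5, 5).
v_2 = A·v_1 = (9, 4).
v_3 = A·v_2 = (9, 7).
v_4 = A·v_3 = (1, 8).

v_4 = (1, 8)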